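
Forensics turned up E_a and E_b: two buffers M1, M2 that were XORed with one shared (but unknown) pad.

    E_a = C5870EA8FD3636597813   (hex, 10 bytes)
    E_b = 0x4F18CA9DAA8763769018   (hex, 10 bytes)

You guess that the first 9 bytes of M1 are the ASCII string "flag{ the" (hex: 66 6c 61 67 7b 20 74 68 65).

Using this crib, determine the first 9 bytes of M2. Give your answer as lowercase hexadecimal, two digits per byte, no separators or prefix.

First, E_a ⊕ E_b = (M1 ⊕ K) ⊕ (M2 ⊕ K) = M1 ⊕ M2, so the key drops out. Then M2 = (M1 ⊕ M2) ⊕ M1 over the first 9 bytes.
byte 0: (c5 ^ 4f) ^ 66 = 8a ^ 66 = ec
byte 1: (87 ^ 18) ^ 6c = 9f ^ 6c = f3
byte 2: (0e ^ ca) ^ 61 = c4 ^ 61 = a5
byte 3: (a8 ^ 9d) ^ 67 = 35 ^ 67 = 52
byte 4: (fd ^ aa) ^ 7b = 57 ^ 7b = 2c
byte 5: (36 ^ 87) ^ 20 = b1 ^ 20 = 91
byte 6: (36 ^ 63) ^ 74 = 55 ^ 74 = 21
byte 7: (59 ^ 76) ^ 68 = 2f ^ 68 = 47
byte 8: (78 ^ 90) ^ 65 = e8 ^ 65 = 8d

ecf3a5522c9121478d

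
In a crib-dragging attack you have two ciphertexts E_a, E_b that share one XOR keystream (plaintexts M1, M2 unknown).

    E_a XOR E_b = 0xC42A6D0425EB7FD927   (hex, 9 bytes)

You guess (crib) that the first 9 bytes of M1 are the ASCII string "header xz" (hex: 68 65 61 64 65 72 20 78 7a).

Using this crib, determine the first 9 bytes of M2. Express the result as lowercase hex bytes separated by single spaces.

ac 4f 0c 60 40 99 5f a1 5d

Since E_a ⊕ E_b = M1 ⊕ M2, XORing with the guessed M1 bytes yields the corresponding M2 bytes: M2 = (E_a ⊕ E_b) ⊕ M1.
byte 0: c4 XOR 68 = ac
byte 1: 2a XOR 65 = 4f
byte 2: 6d XOR 61 = 0c
byte 3: 04 XOR 64 = 60
byte 4: 25 XOR 65 = 40
byte 5: eb XOR 72 = 99
byte 6: 7f XOR 20 = 5f
byte 7: d9 XOR 78 = a1
byte 8: 27 XOR 7a = 5d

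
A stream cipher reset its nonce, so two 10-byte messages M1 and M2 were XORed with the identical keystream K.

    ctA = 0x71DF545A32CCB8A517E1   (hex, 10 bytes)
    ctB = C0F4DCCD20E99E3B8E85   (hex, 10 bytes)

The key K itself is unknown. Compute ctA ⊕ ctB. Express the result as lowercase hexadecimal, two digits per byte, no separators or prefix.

b12b88971225269e9964

ctA ⊕ ctB = (M1 ⊕ K) ⊕ (M2 ⊕ K) = M1 ⊕ M2 — the shared key cancels under XOR.
71 ^ c0 = b1
df ^ f4 = 2b
54 ^ dc = 88
5a ^ cd = 97
32 ^ 20 = 12
cc ^ e9 = 25
b8 ^ 9e = 26
a5 ^ 3b = 9e
17 ^ 8e = 99
e1 ^ 85 = 64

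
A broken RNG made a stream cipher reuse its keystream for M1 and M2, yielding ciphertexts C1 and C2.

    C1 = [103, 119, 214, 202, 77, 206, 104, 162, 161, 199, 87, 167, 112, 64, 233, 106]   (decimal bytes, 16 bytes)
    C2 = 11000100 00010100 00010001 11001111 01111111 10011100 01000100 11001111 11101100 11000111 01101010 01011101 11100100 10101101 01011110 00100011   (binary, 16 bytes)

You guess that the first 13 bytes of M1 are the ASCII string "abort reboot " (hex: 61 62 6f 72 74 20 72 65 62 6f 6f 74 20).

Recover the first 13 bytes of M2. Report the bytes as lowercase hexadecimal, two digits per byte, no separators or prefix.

First, C1 ⊕ C2 = (M1 ⊕ K) ⊕ (M2 ⊕ K) = M1 ⊕ M2, so the key drops out. Then M2 = (M1 ⊕ M2) ⊕ M1 over the first 13 bytes.
byte 0: (67 ⊕ c4) ⊕ 61 = a3 ⊕ 61 = c2
byte 1: (77 ⊕ 14) ⊕ 62 = 63 ⊕ 62 = 01
byte 2: (d6 ⊕ 11) ⊕ 6f = c7 ⊕ 6f = a8
byte 3: (ca ⊕ cf) ⊕ 72 = 05 ⊕ 72 = 77
byte 4: (4d ⊕ 7f) ⊕ 74 = 32 ⊕ 74 = 46
byte 5: (ce ⊕ 9c) ⊕ 20 = 52 ⊕ 20 = 72
byte 6: (68 ⊕ 44) ⊕ 72 = 2c ⊕ 72 = 5e
byte 7: (a2 ⊕ cf) ⊕ 65 = 6d ⊕ 65 = 08
byte 8: (a1 ⊕ ec) ⊕ 62 = 4d ⊕ 62 = 2f
byte 9: (c7 ⊕ c7) ⊕ 6f = 00 ⊕ 6f = 6f
byte 10: (57 ⊕ 6a) ⊕ 6f = 3d ⊕ 6f = 52
byte 11: (a7 ⊕ 5d) ⊕ 74 = fa ⊕ 74 = 8e
byte 12: (70 ⊕ e4) ⊕ 20 = 94 ⊕ 20 = b4

c201a87746725e082f6f528eb4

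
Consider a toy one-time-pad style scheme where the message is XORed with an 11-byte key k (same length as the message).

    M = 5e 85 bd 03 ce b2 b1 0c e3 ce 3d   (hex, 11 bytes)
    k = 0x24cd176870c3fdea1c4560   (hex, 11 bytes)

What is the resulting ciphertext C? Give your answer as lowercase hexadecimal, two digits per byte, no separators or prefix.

7a48aa6bbe714ce6ff8b5d

5e ^ 24 = 7a
85 ^ cd = 48
bd ^ 17 = aa
03 ^ 68 = 6b
ce ^ 70 = be
b2 ^ c3 = 71
b1 ^ fd = 4c
0c ^ ea = e6
e3 ^ 1c = ff
ce ^ 45 = 8b
3d ^ 60 = 5d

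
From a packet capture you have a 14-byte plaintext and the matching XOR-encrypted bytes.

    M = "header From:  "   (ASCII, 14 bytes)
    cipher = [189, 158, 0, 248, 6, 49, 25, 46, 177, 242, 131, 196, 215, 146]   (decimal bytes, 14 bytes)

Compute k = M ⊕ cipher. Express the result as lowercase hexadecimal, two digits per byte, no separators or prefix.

Since cipher = M ⊕ k, XORing both sides with M gives k = M ⊕ cipher.
byte 0: 68 ⊕ bd = d5
byte 1: 65 ⊕ 9e = fb
byte 2: 61 ⊕ 00 = 61
byte 3: 64 ⊕ f8 = 9c
byte 4: 65 ⊕ 06 = 63
byte 5: 72 ⊕ 31 = 43
byte 6: 20 ⊕ 19 = 39
byte 7: 46 ⊕ 2e = 68
byte 8: 72 ⊕ b1 = c3
byte 9: 6f ⊕ f2 = 9d
byte 10: 6d ⊕ 83 = ee
byte 11: 3a ⊕ c4 = fe
byte 12: 20 ⊕ d7 = f7
byte 13: 20 ⊕ 92 = b2

d5fb619c63433968c39deefef7b2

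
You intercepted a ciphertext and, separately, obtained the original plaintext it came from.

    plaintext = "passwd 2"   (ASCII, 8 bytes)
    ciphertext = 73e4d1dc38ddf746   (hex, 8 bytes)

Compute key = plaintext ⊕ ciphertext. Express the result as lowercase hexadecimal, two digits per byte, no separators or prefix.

0385a2af4fb9d774

Since ciphertext = plaintext ⊕ key, XORing both sides with plaintext gives key = plaintext ⊕ ciphertext.
70 ⊕ 73 = 03
61 ⊕ e4 = 85
73 ⊕ d1 = a2
73 ⊕ dc = af
77 ⊕ 38 = 4f
64 ⊕ dd = b9
20 ⊕ f7 = d7
32 ⊕ 46 = 74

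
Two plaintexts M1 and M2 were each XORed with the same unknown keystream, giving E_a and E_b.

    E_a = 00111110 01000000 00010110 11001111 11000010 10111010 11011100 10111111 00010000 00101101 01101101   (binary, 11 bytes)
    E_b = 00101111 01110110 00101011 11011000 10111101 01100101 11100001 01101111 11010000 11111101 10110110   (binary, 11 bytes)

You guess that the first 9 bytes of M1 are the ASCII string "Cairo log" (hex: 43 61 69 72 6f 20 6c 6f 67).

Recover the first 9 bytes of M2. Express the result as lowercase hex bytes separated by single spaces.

52 57 54 65 10 ff 51 bf a7

First, E_a ⊕ E_b = (M1 ⊕ K) ⊕ (M2 ⊕ K) = M1 ⊕ M2, so the key drops out. Then M2 = (M1 ⊕ M2) ⊕ M1 over the first 9 bytes.
byte 0: (3e ^ 2f) ^ 43 = 11 ^ 43 = 52
byte 1: (40 ^ 76) ^ 61 = 36 ^ 61 = 57
byte 2: (16 ^ 2b) ^ 69 = 3d ^ 69 = 54
byte 3: (cf ^ d8) ^ 72 = 17 ^ 72 = 65
byte 4: (c2 ^ bd) ^ 6f = 7f ^ 6f = 10
byte 5: (ba ^ 65) ^ 20 = df ^ 20 = ff
byte 6: (dc ^ e1) ^ 6c = 3d ^ 6c = 51
byte 7: (bf ^ 6f) ^ 6f = d0 ^ 6f = bf
byte 8: (10 ^ d0) ^ 67 = c0 ^ 67 = a7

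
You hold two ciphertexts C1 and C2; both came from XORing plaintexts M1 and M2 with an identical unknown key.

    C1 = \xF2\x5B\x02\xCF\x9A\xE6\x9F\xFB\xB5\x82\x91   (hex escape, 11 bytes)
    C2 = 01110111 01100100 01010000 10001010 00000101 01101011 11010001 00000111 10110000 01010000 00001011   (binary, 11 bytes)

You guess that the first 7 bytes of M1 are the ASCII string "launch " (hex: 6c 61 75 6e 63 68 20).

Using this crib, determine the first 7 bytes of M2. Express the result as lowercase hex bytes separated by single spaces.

First, C1 ⊕ C2 = (M1 ⊕ K) ⊕ (M2 ⊕ K) = M1 ⊕ M2, so the key drops out. Then M2 = (M1 ⊕ M2) ⊕ M1 over the first 7 bytes.
byte 0: (f2 ⊕ 77) ⊕ 6c = 85 ⊕ 6c = e9
byte 1: (5b ⊕ 64) ⊕ 61 = 3f ⊕ 61 = 5e
byte 2: (02 ⊕ 50) ⊕ 75 = 52 ⊕ 75 = 27
byte 3: (cf ⊕ 8a) ⊕ 6e = 45 ⊕ 6e = 2b
byte 4: (9a ⊕ 05) ⊕ 63 = 9f ⊕ 63 = fc
byte 5: (e6 ⊕ 6b) ⊕ 68 = 8d ⊕ 68 = e5
byte 6: (9f ⊕ d1) ⊕ 20 = 4e ⊕ 20 = 6e

e9 5e 27 2b fc e5 6e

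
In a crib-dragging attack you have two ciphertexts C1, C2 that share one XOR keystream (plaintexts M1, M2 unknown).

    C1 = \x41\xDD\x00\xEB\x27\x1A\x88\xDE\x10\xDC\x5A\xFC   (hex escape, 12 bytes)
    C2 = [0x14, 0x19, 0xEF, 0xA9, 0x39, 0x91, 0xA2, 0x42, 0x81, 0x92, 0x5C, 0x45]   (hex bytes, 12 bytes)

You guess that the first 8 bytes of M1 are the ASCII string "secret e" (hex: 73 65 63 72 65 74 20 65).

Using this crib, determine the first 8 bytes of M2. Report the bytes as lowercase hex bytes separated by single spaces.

26 a1 8c 30 7b ff 0a f9

First, C1 ⊕ C2 = (M1 ⊕ K) ⊕ (M2 ⊕ K) = M1 ⊕ M2, so the key drops out. Then M2 = (M1 ⊕ M2) ⊕ M1 over the first 8 bytes.
byte 0: (41 XOR 14) XOR 73 = 55 XOR 73 = 26
byte 1: (dd XOR 19) XOR 65 = c4 XOR 65 = a1
byte 2: (00 XOR ef) XOR 63 = ef XOR 63 = 8c
byte 3: (eb XOR a9) XOR 72 = 42 XOR 72 = 30
byte 4: (27 XOR 39) XOR 65 = 1e XOR 65 = 7b
byte 5: (1a XOR 91) XOR 74 = 8b XOR 74 = ff
byte 6: (88 XOR a2) XOR 20 = 2a XOR 20 = 0a
byte 7: (de XOR 42) XOR 65 = 9c XOR 65 = f9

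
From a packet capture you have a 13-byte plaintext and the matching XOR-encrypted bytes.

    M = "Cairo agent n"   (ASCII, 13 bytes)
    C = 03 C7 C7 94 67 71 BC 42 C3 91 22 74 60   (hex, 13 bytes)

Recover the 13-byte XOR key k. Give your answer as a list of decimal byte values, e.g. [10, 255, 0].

Since C = M ⊕ k, XORing both sides with M gives k = M ⊕ C.
43 ^ 03 = 40
61 ^ c7 = a6
69 ^ c7 = ae
72 ^ 94 = e6
6f ^ 67 = 08
20 ^ 71 = 51
61 ^ bc = dd
67 ^ 42 = 25
65 ^ c3 = a6
6e ^ 91 = ff
74 ^ 22 = 56
20 ^ 74 = 54
6e ^ 60 = 0e

[64, 166, 174, 230, 8, 81, 221, 37, 166, 255, 86, 84, 14]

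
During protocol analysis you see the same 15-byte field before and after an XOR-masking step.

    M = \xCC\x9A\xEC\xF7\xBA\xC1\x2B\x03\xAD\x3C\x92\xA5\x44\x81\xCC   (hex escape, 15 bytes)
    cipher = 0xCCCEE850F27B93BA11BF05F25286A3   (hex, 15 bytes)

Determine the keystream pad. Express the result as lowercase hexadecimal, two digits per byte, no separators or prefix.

005404a748bab8b9bc83975716076f

Since cipher = M ⊕ pad, XORing both sides with M gives pad = M ⊕ cipher.
byte 0: cc XOR cc = 00
byte 1: 9a XOR ce = 54
byte 2: ec XOR e8 = 04
byte 3: f7 XOR 50 = a7
byte 4: ba XOR f2 = 48
byte 5: c1 XOR 7b = ba
byte 6: 2b XOR 93 = b8
byte 7: 03 XOR ba = b9
byte 8: ad XOR 11 = bc
byte 9: 3c XOR bf = 83
byte 10: 92 XOR 05 = 97
byte 11: a5 XOR f2 = 57
byte 12: 44 XOR 52 = 16
byte 13: 81 XOR 86 = 07
byte 14: cc XOR a3 = 6f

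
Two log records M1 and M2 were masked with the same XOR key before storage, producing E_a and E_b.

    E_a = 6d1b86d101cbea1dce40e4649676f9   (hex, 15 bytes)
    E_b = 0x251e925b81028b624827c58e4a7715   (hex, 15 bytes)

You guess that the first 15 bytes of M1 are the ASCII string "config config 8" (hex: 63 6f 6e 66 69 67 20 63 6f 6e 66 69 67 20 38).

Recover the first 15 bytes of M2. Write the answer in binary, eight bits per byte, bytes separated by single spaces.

00101011 01101010 01111010 11101100 11101001 10101110 01000001 00011100 11101001 00001001 01000111 10000011 10111011 00100001 11010100

First, E_a ⊕ E_b = (M1 ⊕ K) ⊕ (M2 ⊕ K) = M1 ⊕ M2, so the key drops out. Then M2 = (M1 ⊕ M2) ⊕ M1 over the first 15 bytes.
byte 0: (6d XOR 25) XOR 63 = 48 XOR 63 = 2b
byte 1: (1b XOR 1e) XOR 6f = 05 XOR 6f = 6a
byte 2: (86 XOR 92) XOR 6e = 14 XOR 6e = 7a
byte 3: (d1 XOR 5b) XOR 66 = 8a XOR 66 = ec
byte 4: (01 XOR 81) XOR 69 = 80 XOR 69 = e9
byte 5: (cb XOR 02) XOR 67 = c9 XOR 67 = ae
byte 6: (ea XOR 8b) XOR 20 = 61 XOR 20 = 41
byte 7: (1d XOR 62) XOR 63 = 7f XOR 63 = 1c
byte 8: (ce XOR 48) XOR 6f = 86 XOR 6f = e9
byte 9: (40 XOR 27) XOR 6e = 67 XOR 6e = 09
byte 10: (e4 XOR c5) XOR 66 = 21 XOR 66 = 47
byte 11: (64 XOR 8e) XOR 69 = ea XOR 69 = 83
byte 12: (96 XOR 4a) XOR 67 = dc XOR 67 = bb
byte 13: (76 XOR 77) XOR 20 = 01 XOR 20 = 21
byte 14: (f9 XOR 15) XOR 38 = ec XOR 38 = d4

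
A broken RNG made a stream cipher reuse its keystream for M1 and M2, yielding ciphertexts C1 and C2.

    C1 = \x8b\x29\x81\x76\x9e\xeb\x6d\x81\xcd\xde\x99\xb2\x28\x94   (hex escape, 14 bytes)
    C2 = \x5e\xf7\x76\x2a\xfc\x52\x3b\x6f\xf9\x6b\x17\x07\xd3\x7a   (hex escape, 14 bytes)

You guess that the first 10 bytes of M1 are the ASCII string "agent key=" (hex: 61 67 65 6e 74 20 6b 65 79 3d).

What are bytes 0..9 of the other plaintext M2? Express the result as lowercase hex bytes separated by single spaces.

b4 b9 92 32 16 99 3d 8b 4d 88

First, C1 ⊕ C2 = (M1 ⊕ K) ⊕ (M2 ⊕ K) = M1 ⊕ M2, so the key drops out. Then M2 = (M1 ⊕ M2) ⊕ M1 over the first 10 bytes.
byte 0: (8b xor 5e) xor 61 = d5 xor 61 = b4
byte 1: (29 xor f7) xor 67 = de xor 67 = b9
byte 2: (81 xor 76) xor 65 = f7 xor 65 = 92
byte 3: (76 xor 2a) xor 6e = 5c xor 6e = 32
byte 4: (9e xor fc) xor 74 = 62 xor 74 = 16
byte 5: (eb xor 52) xor 20 = b9 xor 20 = 99
byte 6: (6d xor 3b) xor 6b = 56 xor 6b = 3d
byte 7: (81 xor 6f) xor 65 = ee xor 65 = 8b
byte 8: (cd xor f9) xor 79 = 34 xor 79 = 4d
byte 9: (de xor 6b) xor 3d = b5 xor 3d = 88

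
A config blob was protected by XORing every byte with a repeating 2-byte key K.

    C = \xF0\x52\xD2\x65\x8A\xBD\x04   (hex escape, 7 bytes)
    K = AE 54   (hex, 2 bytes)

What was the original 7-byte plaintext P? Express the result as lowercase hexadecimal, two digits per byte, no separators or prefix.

The 2-byte key repeats, so the effective keystream is ae 54 ae 54 ae 54 ae.
byte 0: 11110000 xor 10101110 = 01011110
byte 1: 01010010 xor 01010100 = 00000110
byte 2: 11010010 xor 10101110 = 01111100
byte 3: 01100101 xor 01010100 = 00110001
byte 4: 10001010 xor 10101110 = 00100100
byte 5: 10111101 xor 01010100 = 11101001
byte 6: 00000100 xor 10101110 = 10101010

5e067c3124e9aa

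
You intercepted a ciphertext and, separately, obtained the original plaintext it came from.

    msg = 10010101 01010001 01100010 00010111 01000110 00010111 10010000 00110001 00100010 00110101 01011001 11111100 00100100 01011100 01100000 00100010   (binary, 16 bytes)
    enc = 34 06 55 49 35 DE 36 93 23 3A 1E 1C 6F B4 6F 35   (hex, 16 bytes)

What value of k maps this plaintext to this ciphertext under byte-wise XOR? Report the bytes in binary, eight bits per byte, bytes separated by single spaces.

Since enc = msg ⊕ k, XORing both sides with msg gives k = msg ⊕ enc.
byte 0: 95 XOR 34 = a1
byte 1: 51 XOR 06 = 57
byte 2: 62 XOR 55 = 37
byte 3: 17 XOR 49 = 5e
byte 4: 46 XOR 35 = 73
byte 5: 17 XOR de = c9
byte 6: 90 XOR 36 = a6
byte 7: 31 XOR 93 = a2
byte 8: 22 XOR 23 = 01
byte 9: 35 XOR 3a = 0f
byte 10: 59 XOR 1e = 47
byte 11: fc XOR 1c = e0
byte 12: 24 XOR 6f = 4b
byte 13: 5c XOR b4 = e8
byte 14: 60 XOR 6f = 0f
byte 15: 22 XOR 35 = 17

10100001 01010111 00110111 01011110 01110011 11001001 10100110 10100010 00000001 00001111 01000111 11100000 01001011 11101000 00001111 00010111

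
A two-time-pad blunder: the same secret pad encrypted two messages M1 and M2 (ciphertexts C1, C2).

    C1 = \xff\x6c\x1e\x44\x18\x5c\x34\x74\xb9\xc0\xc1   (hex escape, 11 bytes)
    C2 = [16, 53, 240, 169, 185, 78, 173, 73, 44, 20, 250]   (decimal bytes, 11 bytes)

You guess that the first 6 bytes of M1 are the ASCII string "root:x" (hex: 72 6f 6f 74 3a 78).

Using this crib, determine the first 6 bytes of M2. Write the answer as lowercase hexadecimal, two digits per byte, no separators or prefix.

9d3681999b6a

First, C1 ⊕ C2 = (M1 ⊕ K) ⊕ (M2 ⊕ K) = M1 ⊕ M2, so the key drops out. Then M2 = (M1 ⊕ M2) ⊕ M1 over the first 6 bytes.
byte 0: (ff XOR 10) XOR 72 = ef XOR 72 = 9d
byte 1: (6c XOR 35) XOR 6f = 59 XOR 6f = 36
byte 2: (1e XOR f0) XOR 6f = ee XOR 6f = 81
byte 3: (44 XOR a9) XOR 74 = ed XOR 74 = 99
byte 4: (18 XOR b9) XOR 3a = a1 XOR 3a = 9b
byte 5: (5c XOR 4e) XOR 78 = 12 XOR 78 = 6a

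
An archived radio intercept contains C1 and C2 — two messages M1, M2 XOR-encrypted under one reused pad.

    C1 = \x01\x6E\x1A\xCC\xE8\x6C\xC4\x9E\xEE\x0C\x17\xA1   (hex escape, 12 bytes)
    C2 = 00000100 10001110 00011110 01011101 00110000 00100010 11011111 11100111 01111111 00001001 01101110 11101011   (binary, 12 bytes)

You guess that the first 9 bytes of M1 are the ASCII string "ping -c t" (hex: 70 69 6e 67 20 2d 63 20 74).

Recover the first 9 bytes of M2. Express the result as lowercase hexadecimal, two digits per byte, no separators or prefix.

First, C1 ⊕ C2 = (M1 ⊕ K) ⊕ (M2 ⊕ K) = M1 ⊕ M2, so the key drops out. Then M2 = (M1 ⊕ M2) ⊕ M1 over the first 9 bytes.
byte 0: (01 ^ 04) ^ 70 = 05 ^ 70 = 75
byte 1: (6e ^ 8e) ^ 69 = e0 ^ 69 = 89
byte 2: (1a ^ 1e) ^ 6e = 04 ^ 6e = 6a
byte 3: (cc ^ 5d) ^ 67 = 91 ^ 67 = f6
byte 4: (e8 ^ 30) ^ 20 = d8 ^ 20 = f8
byte 5: (6c ^ 22) ^ 2d = 4e ^ 2d = 63
byte 6: (c4 ^ df) ^ 63 = 1b ^ 63 = 78
byte 7: (9e ^ e7) ^ 20 = 79 ^ 20 = 59
byte 8: (ee ^ 7f) ^ 74 = 91 ^ 74 = e5

75896af6f8637859e5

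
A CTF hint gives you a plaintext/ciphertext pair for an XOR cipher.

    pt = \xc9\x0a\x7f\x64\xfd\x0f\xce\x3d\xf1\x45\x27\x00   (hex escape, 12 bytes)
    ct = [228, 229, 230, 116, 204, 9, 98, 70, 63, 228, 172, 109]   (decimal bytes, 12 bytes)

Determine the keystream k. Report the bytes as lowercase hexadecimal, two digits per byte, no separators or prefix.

Since ct = pt ⊕ k, XORing both sides with pt gives k = pt ⊕ ct.
byte 0: c9 ^ e4 = 2d
byte 1: 0a ^ e5 = ef
byte 2: 7f ^ e6 = 99
byte 3: 64 ^ 74 = 10
byte 4: fd ^ cc = 31
byte 5: 0f ^ 09 = 06
byte 6: ce ^ 62 = ac
byte 7: 3d ^ 46 = 7b
byte 8: f1 ^ 3f = ce
byte 9: 45 ^ e4 = a1
byte 10: 27 ^ ac = 8b
byte 11: 00 ^ 6d = 6d

2def99103106ac7bcea18b6d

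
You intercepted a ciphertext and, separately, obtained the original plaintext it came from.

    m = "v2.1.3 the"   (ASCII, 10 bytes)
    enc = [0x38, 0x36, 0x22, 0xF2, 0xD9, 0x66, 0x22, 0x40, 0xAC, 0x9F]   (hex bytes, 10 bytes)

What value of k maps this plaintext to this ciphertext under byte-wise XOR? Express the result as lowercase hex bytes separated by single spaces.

Since enc = m ⊕ k, XORing both sides with m gives k = m ⊕ enc.
118 ^  56 =  78
 50 ^  54 =   4
 46 ^  34 =  12
 49 ^ 242 = 195
 46 ^ 217 = 247
 51 ^ 102 =  85
 32 ^  34 =   2
116 ^  64 =  52
104 ^ 172 = 196
101 ^ 159 = 250

4e 04 0c c3 f7 55 02 34 c4 fa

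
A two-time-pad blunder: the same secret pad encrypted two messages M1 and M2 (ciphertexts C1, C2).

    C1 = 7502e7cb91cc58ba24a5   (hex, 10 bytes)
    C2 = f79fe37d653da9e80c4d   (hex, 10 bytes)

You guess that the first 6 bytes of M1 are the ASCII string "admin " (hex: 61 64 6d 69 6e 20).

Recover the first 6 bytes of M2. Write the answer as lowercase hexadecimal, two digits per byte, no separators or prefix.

e3f969df9ad1

First, C1 ⊕ C2 = (M1 ⊕ K) ⊕ (M2 ⊕ K) = M1 ⊕ M2, so the key drops out. Then M2 = (M1 ⊕ M2) ⊕ M1 over the first 6 bytes.
byte 0: (75 ^ f7) ^ 61 = 82 ^ 61 = e3
byte 1: (02 ^ 9f) ^ 64 = 9d ^ 64 = f9
byte 2: (e7 ^ e3) ^ 6d = 04 ^ 6d = 69
byte 3: (cb ^ 7d) ^ 69 = b6 ^ 69 = df
byte 4: (91 ^ 65) ^ 6e = f4 ^ 6e = 9a
byte 5: (cc ^ 3d) ^ 20 = f1 ^ 20 = d1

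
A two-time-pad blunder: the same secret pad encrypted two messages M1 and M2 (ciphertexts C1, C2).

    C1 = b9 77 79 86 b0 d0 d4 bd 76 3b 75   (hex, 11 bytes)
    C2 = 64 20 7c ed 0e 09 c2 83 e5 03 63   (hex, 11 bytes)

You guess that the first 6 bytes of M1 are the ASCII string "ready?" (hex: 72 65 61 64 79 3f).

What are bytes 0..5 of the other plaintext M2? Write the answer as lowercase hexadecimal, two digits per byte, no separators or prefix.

af32640fc7e6

First, C1 ⊕ C2 = (M1 ⊕ K) ⊕ (M2 ⊕ K) = M1 ⊕ M2, so the key drops out. Then M2 = (M1 ⊕ M2) ⊕ M1 over the first 6 bytes.
byte 0: (b9 ⊕ 64) ⊕ 72 = dd ⊕ 72 = af
byte 1: (77 ⊕ 20) ⊕ 65 = 57 ⊕ 65 = 32
byte 2: (79 ⊕ 7c) ⊕ 61 = 05 ⊕ 61 = 64
byte 3: (86 ⊕ ed) ⊕ 64 = 6b ⊕ 64 = 0f
byte 4: (b0 ⊕ 0e) ⊕ 79 = be ⊕ 79 = c7
byte 5: (d0 ⊕ 09) ⊕ 3f = d9 ⊕ 3f = e6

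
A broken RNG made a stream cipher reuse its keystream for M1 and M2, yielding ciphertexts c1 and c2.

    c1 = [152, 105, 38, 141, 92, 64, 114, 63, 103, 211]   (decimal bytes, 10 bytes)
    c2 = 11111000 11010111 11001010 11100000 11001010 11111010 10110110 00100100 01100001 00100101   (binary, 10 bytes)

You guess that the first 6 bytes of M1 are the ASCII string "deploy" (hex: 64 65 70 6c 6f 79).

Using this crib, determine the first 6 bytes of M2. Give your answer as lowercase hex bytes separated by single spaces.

First, c1 ⊕ c2 = (M1 ⊕ K) ⊕ (M2 ⊕ K) = M1 ⊕ M2, so the key drops out. Then M2 = (M1 ⊕ M2) ⊕ M1 over the first 6 bytes.
byte 0: (98 xor f8) xor 64 = 60 xor 64 = 04
byte 1: (69 xor d7) xor 65 = be xor 65 = db
byte 2: (26 xor ca) xor 70 = ec xor 70 = 9c
byte 3: (8d xor e0) xor 6c = 6d xor 6c = 01
byte 4: (5c xor ca) xor 6f = 96 xor 6f = f9
byte 5: (40 xor fa) xor 79 = ba xor 79 = c3

04 db 9c 01 f9 c3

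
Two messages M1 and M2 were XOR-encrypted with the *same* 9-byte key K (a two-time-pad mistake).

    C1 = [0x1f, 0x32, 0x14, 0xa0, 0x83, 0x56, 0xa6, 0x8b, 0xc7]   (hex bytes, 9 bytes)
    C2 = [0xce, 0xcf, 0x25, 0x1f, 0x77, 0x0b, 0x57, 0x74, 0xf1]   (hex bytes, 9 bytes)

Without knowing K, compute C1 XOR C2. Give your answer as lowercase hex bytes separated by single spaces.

d1 fd 31 bf f4 5d f1 ff 36

C1 ⊕ C2 = (M1 ⊕ K) ⊕ (M2 ⊕ K) = M1 ⊕ M2 — the shared key cancels under XOR.
 31 ^ 206 = 209
 50 ^ 207 = 253
 20 ^  37 =  49
160 ^  31 = 191
131 ^ 119 = 244
 86 ^  11 =  93
166 ^  87 = 241
139 ^ 116 = 255
199 ^ 241 =  54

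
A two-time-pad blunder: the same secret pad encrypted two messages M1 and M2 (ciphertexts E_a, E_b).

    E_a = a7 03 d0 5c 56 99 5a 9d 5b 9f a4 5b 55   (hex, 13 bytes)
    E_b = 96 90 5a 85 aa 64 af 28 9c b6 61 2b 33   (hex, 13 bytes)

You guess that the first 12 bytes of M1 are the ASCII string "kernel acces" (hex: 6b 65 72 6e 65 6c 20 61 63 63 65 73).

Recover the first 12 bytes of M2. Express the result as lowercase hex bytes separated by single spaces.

First, E_a ⊕ E_b = (M1 ⊕ K) ⊕ (M2 ⊕ K) = M1 ⊕ M2, so the key drops out. Then M2 = (M1 ⊕ M2) ⊕ M1 over the first 12 bytes.
byte 0: (a7 ^ 96) ^ 6b = 31 ^ 6b = 5a
byte 1: (03 ^ 90) ^ 65 = 93 ^ 65 = f6
byte 2: (d0 ^ 5a) ^ 72 = 8a ^ 72 = f8
byte 3: (5c ^ 85) ^ 6e = d9 ^ 6e = b7
byte 4: (56 ^ aa) ^ 65 = fc ^ 65 = 99
byte 5: (99 ^ 64) ^ 6c = fd ^ 6c = 91
byte 6: (5a ^ af) ^ 20 = f5 ^ 20 = d5
byte 7: (9d ^ 28) ^ 61 = b5 ^ 61 = d4
byte 8: (5b ^ 9c) ^ 63 = c7 ^ 63 = a4
byte 9: (9f ^ b6) ^ 63 = 29 ^ 63 = 4a
byte 10: (a4 ^ 61) ^ 65 = c5 ^ 65 = a0
byte 11: (5b ^ 2b) ^ 73 = 70 ^ 73 = 03

5a f6 f8 b7 99 91 d5 d4 a4 4a a0 03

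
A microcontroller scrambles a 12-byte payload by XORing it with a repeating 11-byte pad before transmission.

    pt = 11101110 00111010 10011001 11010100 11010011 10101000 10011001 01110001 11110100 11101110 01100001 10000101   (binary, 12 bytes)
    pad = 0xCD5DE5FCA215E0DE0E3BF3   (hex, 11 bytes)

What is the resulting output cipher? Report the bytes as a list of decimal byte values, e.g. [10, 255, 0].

[35, 103, 124, 40, 113, 189, 121, 175, 250, 213, 146, 72]

The 11-byte key repeats, so the effective keystream is cd 5d e5 fc a2 15 e0 de 0e 3b f3 cd.
byte 0: ee ⊕ cd = 23
byte 1: 3a ⊕ 5d = 67
byte 2: 99 ⊕ e5 = 7c
byte 3: d4 ⊕ fc = 28
byte 4: d3 ⊕ a2 = 71
byte 5: a8 ⊕ 15 = bd
byte 6: 99 ⊕ e0 = 79
byte 7: 71 ⊕ de = af
byte 8: f4 ⊕ 0e = fa
byte 9: ee ⊕ 3b = d5
byte 10: 61 ⊕ f3 = 92
byte 11: 85 ⊕ cd = 48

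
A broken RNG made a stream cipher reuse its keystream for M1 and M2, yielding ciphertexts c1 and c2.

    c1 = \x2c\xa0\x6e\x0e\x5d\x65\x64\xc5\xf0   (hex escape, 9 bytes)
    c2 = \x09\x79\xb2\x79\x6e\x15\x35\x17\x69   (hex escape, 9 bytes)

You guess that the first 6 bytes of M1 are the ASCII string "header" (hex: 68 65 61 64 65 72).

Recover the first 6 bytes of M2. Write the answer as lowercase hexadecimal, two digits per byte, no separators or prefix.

First, c1 ⊕ c2 = (M1 ⊕ K) ⊕ (M2 ⊕ K) = M1 ⊕ M2, so the key drops out. Then M2 = (M1 ⊕ M2) ⊕ M1 over the first 6 bytes.
byte 0: (2c ^ 09) ^ 68 = 25 ^ 68 = 4d
byte 1: (a0 ^ 79) ^ 65 = d9 ^ 65 = bc
byte 2: (6e ^ b2) ^ 61 = dc ^ 61 = bd
byte 3: (0e ^ 79) ^ 64 = 77 ^ 64 = 13
byte 4: (5d ^ 6e) ^ 65 = 33 ^ 65 = 56
byte 5: (65 ^ 15) ^ 72 = 70 ^ 72 = 02

4dbcbd135602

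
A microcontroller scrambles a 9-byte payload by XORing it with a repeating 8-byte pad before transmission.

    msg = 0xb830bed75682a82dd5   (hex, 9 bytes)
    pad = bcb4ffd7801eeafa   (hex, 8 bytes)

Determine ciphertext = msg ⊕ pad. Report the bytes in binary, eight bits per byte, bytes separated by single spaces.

The 8-byte key repeats, so the effective keystream is bc b4 ff d7 80 1e ea fa bc.
byte 0: 10111000 xor 10111100 = 00000100
byte 1: 00110000 xor 10110100 = 10000100
byte 2: 10111110 xor 11111111 = 01000001
byte 3: 11010111 xor 11010111 = 00000000
byte 4: 01010110 xor 10000000 = 11010110
byte 5: 10000010 xor 00011110 = 10011100
byte 6: 10101000 xor 11101010 = 01000010
byte 7: 00101101 xor 11111010 = 11010111
byte 8: 11010101 xor 10111100 = 01101001

00000100 10000100 01000001 00000000 11010110 10011100 01000010 11010111 01101001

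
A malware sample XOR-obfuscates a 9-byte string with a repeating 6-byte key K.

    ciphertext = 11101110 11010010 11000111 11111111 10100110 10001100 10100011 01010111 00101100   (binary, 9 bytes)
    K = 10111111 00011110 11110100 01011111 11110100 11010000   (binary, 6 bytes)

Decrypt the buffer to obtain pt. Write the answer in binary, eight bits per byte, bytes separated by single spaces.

01010001 11001100 00110011 10100000 01010010 01011100 00011100 01001001 11011000

The 6-byte key repeats, so the effective keystream is bf 1e f4 5f f4 d0 bf 1e f4.
byte 0: ee ^ bf = 51
byte 1: d2 ^ 1e = cc
byte 2: c7 ^ f4 = 33
byte 3: ff ^ 5f = a0
byte 4: a6 ^ f4 = 52
byte 5: 8c ^ d0 = 5c
byte 6: a3 ^ bf = 1c
byte 7: 57 ^ 1e = 49
byte 8: 2c ^ f4 = d8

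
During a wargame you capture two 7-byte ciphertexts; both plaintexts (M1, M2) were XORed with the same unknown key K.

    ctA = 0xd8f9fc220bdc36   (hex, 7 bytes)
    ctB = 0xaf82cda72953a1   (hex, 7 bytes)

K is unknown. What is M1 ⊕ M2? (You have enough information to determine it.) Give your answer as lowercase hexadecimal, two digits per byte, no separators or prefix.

ctA ⊕ ctB = (M1 ⊕ K) ⊕ (M2 ⊕ K) = M1 ⊕ M2 — the shared key cancels under XOR.
d8 ⊕ af = 77
f9 ⊕ 82 = 7b
fc ⊕ cd = 31
22 ⊕ a7 = 85
0b ⊕ 29 = 22
dc ⊕ 53 = 8f
36 ⊕ a1 = 97

777b3185228f97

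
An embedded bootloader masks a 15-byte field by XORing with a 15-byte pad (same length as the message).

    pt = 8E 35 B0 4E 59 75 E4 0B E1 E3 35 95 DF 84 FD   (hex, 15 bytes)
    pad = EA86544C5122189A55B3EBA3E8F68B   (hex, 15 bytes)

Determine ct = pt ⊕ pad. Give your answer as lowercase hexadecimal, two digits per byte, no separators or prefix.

64b3e4020857fc91b450de36377276

XOR is its own inverse, so applying the key byte-wise gives the result directly.
byte 0: 8e ⊕ ea = 64
byte 1: 35 ⊕ 86 = b3
byte 2: b0 ⊕ 54 = e4
byte 3: 4e ⊕ 4c = 02
byte 4: 59 ⊕ 51 = 08
byte 5: 75 ⊕ 22 = 57
byte 6: e4 ⊕ 18 = fc
byte 7: 0b ⊕ 9a = 91
byte 8: e1 ⊕ 55 = b4
byte 9: e3 ⊕ b3 = 50
byte 10: 35 ⊕ eb = de
byte 11: 95 ⊕ a3 = 36
byte 12: df ⊕ e8 = 37
byte 13: 84 ⊕ f6 = 72
byte 14: fd ⊕ 8b = 76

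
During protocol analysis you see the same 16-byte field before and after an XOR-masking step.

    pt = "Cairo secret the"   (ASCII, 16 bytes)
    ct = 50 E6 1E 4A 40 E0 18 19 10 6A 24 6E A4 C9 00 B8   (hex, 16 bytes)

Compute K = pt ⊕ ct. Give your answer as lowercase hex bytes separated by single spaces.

13 87 77 38 2f c0 6b 7c 73 18 41 1a 84 bd 68 dd

Since ct = pt ⊕ K, XORing both sides with pt gives K = pt ⊕ ct.
byte 0: 01000011 ⊕ 01010000 = 00010011
byte 1: 01100001 ⊕ 11100110 = 10000111
byte 2: 01101001 ⊕ 00011110 = 01110111
byte 3: 01110010 ⊕ 01001010 = 00111000
byte 4: 01101111 ⊕ 01000000 = 00101111
byte 5: 00100000 ⊕ 11100000 = 11000000
byte 6: 01110011 ⊕ 00011000 = 01101011
byte 7: 01100101 ⊕ 00011001 = 01111100
byte 8: 01100011 ⊕ 00010000 = 01110011
byte 9: 01110010 ⊕ 01101010 = 00011000
byte 10: 01100101 ⊕ 00100100 = 01000001
byte 11: 01110100 ⊕ 01101110 = 00011010
byte 12: 00100000 ⊕ 10100100 = 10000100
byte 13: 01110100 ⊕ 11001001 = 10111101
byte 14: 01101000 ⊕ 00000000 = 01101000
byte 15: 01100101 ⊕ 10111000 = 11011101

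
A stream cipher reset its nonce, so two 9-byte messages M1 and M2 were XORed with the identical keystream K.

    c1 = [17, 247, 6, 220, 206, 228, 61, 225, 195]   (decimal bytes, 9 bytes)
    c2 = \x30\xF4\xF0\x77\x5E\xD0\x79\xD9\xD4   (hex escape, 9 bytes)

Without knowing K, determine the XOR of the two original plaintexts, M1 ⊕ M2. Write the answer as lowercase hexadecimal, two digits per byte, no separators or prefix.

c1 ⊕ c2 = (M1 ⊕ K) ⊕ (M2 ⊕ K) = M1 ⊕ M2 — the shared key cancels under XOR.
11 ^ 30 = 21
f7 ^ f4 = 03
06 ^ f0 = f6
dc ^ 77 = ab
ce ^ 5e = 90
e4 ^ d0 = 34
3d ^ 79 = 44
e1 ^ d9 = 38
c3 ^ d4 = 17

2103f6ab9034443817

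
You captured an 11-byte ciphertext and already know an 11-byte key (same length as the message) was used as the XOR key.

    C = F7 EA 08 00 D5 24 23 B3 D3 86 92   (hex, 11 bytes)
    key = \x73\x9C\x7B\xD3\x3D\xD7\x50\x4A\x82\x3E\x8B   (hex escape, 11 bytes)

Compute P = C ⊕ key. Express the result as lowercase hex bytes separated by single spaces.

84 76 73 d3 e8 f3 73 f9 51 b8 19

byte 0: f7 XOR 73 = 84
byte 1: ea XOR 9c = 76
byte 2: 08 XOR 7b = 73
byte 3: 00 XOR d3 = d3
byte 4: d5 XOR 3d = e8
byte 5: 24 XOR d7 = f3
byte 6: 23 XOR 50 = 73
byte 7: b3 XOR 4a = f9
byte 8: d3 XOR 82 = 51
byte 9: 86 XOR 3e = b8
byte 10: 92 XOR 8b = 19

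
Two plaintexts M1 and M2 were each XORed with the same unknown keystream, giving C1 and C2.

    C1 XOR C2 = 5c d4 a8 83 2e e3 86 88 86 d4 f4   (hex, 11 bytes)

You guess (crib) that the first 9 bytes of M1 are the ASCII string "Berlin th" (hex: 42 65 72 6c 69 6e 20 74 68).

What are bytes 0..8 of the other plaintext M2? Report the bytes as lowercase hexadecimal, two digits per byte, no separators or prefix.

1eb1daef478da6fcee

Since C1 ⊕ C2 = M1 ⊕ M2, XORing with the guessed M1 bytes yields the corresponding M2 bytes: M2 = (C1 ⊕ C2) ⊕ M1.
5c xor 42 = 1e
d4 xor 65 = b1
a8 xor 72 = da
83 xor 6c = ef
2e xor 69 = 47
e3 xor 6e = 8d
86 xor 20 = a6
88 xor 74 = fc
86 xor 68 = ee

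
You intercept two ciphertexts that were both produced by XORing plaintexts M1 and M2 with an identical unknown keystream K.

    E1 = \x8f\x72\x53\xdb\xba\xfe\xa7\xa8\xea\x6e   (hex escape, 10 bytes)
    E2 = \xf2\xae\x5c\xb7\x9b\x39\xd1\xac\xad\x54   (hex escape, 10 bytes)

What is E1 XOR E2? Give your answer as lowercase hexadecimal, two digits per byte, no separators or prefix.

E1 ⊕ E2 = (M1 ⊕ K) ⊕ (M2 ⊕ K) = M1 ⊕ M2 — the shared key cancels under XOR.
byte 0: 10001111 XOR 11110010 = 01111101
byte 1: 01110010 XOR 10101110 = 11011100
byte 2: 01010011 XOR 01011100 = 00001111
byte 3: 11011011 XOR 10110111 = 01101100
byte 4: 10111010 XOR 10011011 = 00100001
byte 5: 11111110 XOR 00111001 = 11000111
byte 6: 10100111 XOR 11010001 = 01110110
byte 7: 10101000 XOR 10101100 = 00000100
byte 8: 11101010 XOR 10101101 = 01000111
byte 9: 01101110 XOR 01010100 = 00111010

7ddc0f6c21c77604473a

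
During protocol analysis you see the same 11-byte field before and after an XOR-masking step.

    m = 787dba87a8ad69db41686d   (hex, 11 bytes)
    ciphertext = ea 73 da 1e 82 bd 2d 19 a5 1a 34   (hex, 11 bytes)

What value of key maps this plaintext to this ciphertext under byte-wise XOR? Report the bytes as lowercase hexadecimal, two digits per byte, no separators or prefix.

Since ciphertext = m ⊕ key, XORing both sides with m gives key = m ⊕ ciphertext.
byte 0: 78 xor ea = 92
byte 1: 7d xor 73 = 0e
byte 2: ba xor da = 60
byte 3: 87 xor 1e = 99
byte 4: a8 xor 82 = 2a
byte 5: ad xor bd = 10
byte 6: 69 xor 2d = 44
byte 7: db xor 19 = c2
byte 8: 41 xor a5 = e4
byte 9: 68 xor 1a = 72
byte 10: 6d xor 34 = 59

920e60992a1044c2e47259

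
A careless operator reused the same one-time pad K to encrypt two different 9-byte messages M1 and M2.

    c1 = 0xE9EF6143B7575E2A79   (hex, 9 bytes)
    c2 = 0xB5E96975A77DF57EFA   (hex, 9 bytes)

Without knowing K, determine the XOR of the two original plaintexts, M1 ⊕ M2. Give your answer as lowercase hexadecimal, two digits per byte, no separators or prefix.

c1 ⊕ c2 = (M1 ⊕ K) ⊕ (M2 ⊕ K) = M1 ⊕ M2 — the shared key cancels under XOR.
e9 XOR b5 = 5c
ef XOR e9 = 06
61 XOR 69 = 08
43 XOR 75 = 36
b7 XOR a7 = 10
57 XOR 7d = 2a
5e XOR f5 = ab
2a XOR 7e = 54
79 XOR fa = 83

5c060836102aab5483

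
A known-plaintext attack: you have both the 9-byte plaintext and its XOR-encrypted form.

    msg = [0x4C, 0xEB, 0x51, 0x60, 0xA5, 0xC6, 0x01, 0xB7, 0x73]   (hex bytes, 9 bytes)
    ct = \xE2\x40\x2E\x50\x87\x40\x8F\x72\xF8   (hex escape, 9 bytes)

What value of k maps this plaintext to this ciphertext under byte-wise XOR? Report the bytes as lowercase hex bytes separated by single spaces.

ae ab 7f 30 22 86 8e c5 8b

Since ct = msg ⊕ k, XORing both sides with msg gives k = msg ⊕ ct.
4c ^ e2 = ae
eb ^ 40 = ab
51 ^ 2e = 7f
60 ^ 50 = 30
a5 ^ 87 = 22
c6 ^ 40 = 86
01 ^ 8f = 8e
b7 ^ 72 = c5
73 ^ f8 = 8b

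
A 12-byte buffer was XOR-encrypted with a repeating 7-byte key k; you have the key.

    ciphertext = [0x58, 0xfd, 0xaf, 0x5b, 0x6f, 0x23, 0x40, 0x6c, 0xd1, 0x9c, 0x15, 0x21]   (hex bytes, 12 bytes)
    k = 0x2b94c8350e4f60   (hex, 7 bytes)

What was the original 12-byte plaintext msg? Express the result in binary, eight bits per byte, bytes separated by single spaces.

The 7-byte key repeats, so the effective keystream is 2b 94 c8 35 0e 4f 60 2b 94 c8 35 0e.
byte 0:  88 xor  43 = 115
byte 1: 253 xor 148 = 105
byte 2: 175 xor 200 = 103
byte 3:  91 xor  53 = 110
byte 4: 111 xor  14 =  97
byte 5:  35 xor  79 = 108
byte 6:  64 xor  96 =  32
byte 7: 108 xor  43 =  71
byte 8: 209 xor 148 =  69
byte 9: 156 xor 200 =  84
byte 10:  21 xor  53 =  32
byte 11:  33 xor  14 =  47

01110011 01101001 01100111 01101110 01100001 01101100 00100000 01000111 01000101 01010100 00100000 00101111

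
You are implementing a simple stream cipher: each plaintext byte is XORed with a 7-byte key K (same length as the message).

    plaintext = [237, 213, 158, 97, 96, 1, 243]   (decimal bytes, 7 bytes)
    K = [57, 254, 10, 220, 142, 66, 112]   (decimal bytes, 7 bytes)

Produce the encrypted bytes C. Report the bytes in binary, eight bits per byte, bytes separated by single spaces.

237 ⊕  57 = 212
213 ⊕ 254 =  43
158 ⊕  10 = 148
 97 ⊕ 220 = 189
 96 ⊕ 142 = 238
  1 ⊕  66 =  67
243 ⊕ 112 = 131

11010100 00101011 10010100 10111101 11101110 01000011 10000011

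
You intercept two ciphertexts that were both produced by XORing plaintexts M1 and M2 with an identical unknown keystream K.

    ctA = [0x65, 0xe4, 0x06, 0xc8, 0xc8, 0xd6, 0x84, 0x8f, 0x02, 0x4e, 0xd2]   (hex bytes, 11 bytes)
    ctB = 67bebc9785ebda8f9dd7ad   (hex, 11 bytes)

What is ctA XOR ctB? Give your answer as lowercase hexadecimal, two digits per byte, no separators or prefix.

025aba5f4d3d5e009f997f

ctA ⊕ ctB = (M1 ⊕ K) ⊕ (M2 ⊕ K) = M1 ⊕ M2 — the shared key cancels under XOR.
101 ⊕ 103 =   2
228 ⊕ 190 =  90
  6 ⊕ 188 = 186
200 ⊕ 151 =  95
200 ⊕ 133 =  77
214 ⊕ 235 =  61
132 ⊕ 218 =  94
143 ⊕ 143 =   0
  2 ⊕ 157 = 159
 78 ⊕ 215 = 153
210 ⊕ 173 = 127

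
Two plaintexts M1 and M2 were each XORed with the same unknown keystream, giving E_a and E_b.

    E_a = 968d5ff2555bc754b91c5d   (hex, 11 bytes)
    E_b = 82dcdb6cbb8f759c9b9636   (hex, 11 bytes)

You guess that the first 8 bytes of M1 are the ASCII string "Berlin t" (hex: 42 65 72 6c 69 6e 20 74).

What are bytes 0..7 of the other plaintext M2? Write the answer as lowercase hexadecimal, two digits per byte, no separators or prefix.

First, E_a ⊕ E_b = (M1 ⊕ K) ⊕ (M2 ⊕ K) = M1 ⊕ M2, so the key drops out. Then M2 = (M1 ⊕ M2) ⊕ M1 over the first 8 bytes.
byte 0: (96 ^ 82) ^ 42 = 14 ^ 42 = 56
byte 1: (8d ^ dc) ^ 65 = 51 ^ 65 = 34
byte 2: (5f ^ db) ^ 72 = 84 ^ 72 = f6
byte 3: (f2 ^ 6c) ^ 6c = 9e ^ 6c = f2
byte 4: (55 ^ bb) ^ 69 = ee ^ 69 = 87
byte 5: (5b ^ 8f) ^ 6e = d4 ^ 6e = ba
byte 6: (c7 ^ 75) ^ 20 = b2 ^ 20 = 92
byte 7: (54 ^ 9c) ^ 74 = c8 ^ 74 = bc

5634f6f287ba92bc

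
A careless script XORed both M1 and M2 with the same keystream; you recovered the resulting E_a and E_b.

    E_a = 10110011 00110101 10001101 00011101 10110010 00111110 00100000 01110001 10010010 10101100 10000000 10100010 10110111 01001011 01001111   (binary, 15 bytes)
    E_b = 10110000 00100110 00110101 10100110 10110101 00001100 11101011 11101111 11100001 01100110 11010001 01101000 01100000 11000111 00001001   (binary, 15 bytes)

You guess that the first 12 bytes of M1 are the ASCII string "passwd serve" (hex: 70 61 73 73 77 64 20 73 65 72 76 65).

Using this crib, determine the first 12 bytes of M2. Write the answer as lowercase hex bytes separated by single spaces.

First, E_a ⊕ E_b = (M1 ⊕ K) ⊕ (M2 ⊕ K) = M1 ⊕ M2, so the key drops out. Then M2 = (M1 ⊕ M2) ⊕ M1 over the first 12 bytes.
byte 0: (b3 ⊕ b0) ⊕ 70 = 03 ⊕ 70 = 73
byte 1: (35 ⊕ 26) ⊕ 61 = 13 ⊕ 61 = 72
byte 2: (8d ⊕ 35) ⊕ 73 = b8 ⊕ 73 = cb
byte 3: (1d ⊕ a6) ⊕ 73 = bb ⊕ 73 = c8
byte 4: (b2 ⊕ b5) ⊕ 77 = 07 ⊕ 77 = 70
byte 5: (3e ⊕ 0c) ⊕ 64 = 32 ⊕ 64 = 56
byte 6: (20 ⊕ eb) ⊕ 20 = cb ⊕ 20 = eb
byte 7: (71 ⊕ ef) ⊕ 73 = 9e ⊕ 73 = ed
byte 8: (92 ⊕ e1) ⊕ 65 = 73 ⊕ 65 = 16
byte 9: (ac ⊕ 66) ⊕ 72 = ca ⊕ 72 = b8
byte 10: (80 ⊕ d1) ⊕ 76 = 51 ⊕ 76 = 27
byte 11: (a2 ⊕ 68) ⊕ 65 = ca ⊕ 65 = af

73 72 cb c8 70 56 eb ed 16 b8 27 af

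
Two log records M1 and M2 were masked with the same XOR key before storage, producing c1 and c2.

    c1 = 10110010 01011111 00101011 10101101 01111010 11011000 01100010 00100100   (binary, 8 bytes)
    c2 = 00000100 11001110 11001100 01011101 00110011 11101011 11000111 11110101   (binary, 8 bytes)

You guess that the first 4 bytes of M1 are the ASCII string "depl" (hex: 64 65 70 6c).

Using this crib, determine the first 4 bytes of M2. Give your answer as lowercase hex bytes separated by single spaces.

First, c1 ⊕ c2 = (M1 ⊕ K) ⊕ (M2 ⊕ K) = M1 ⊕ M2, so the key drops out. Then M2 = (M1 ⊕ M2) ⊕ M1 over the first 4 bytes.
byte 0: (b2 ^ 04) ^ 64 = b6 ^ 64 = d2
byte 1: (5f ^ ce) ^ 65 = 91 ^ 65 = f4
byte 2: (2b ^ cc) ^ 70 = e7 ^ 70 = 97
byte 3: (ad ^ 5d) ^ 6c = f0 ^ 6c = 9c

d2 f4 97 9c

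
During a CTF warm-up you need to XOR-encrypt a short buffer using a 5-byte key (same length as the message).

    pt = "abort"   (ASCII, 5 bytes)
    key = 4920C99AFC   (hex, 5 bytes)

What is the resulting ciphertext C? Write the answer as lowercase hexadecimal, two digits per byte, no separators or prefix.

2842a6e888

61 ⊕ 49 = 28
62 ⊕ 20 = 42
6f ⊕ c9 = a6
72 ⊕ 9a = e8
74 ⊕ fc = 88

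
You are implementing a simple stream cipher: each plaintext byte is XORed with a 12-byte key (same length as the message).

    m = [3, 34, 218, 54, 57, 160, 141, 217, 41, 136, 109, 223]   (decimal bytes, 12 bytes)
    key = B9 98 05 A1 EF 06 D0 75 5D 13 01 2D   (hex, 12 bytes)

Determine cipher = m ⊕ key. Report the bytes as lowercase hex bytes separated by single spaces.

ba ba df 97 d6 a6 5d ac 74 9b 6c f2

byte 0: 03 ^ b9 = ba
byte 1: 22 ^ 98 = ba
byte 2: da ^ 05 = df
byte 3: 36 ^ a1 = 97
byte 4: 39 ^ ef = d6
byte 5: a0 ^ 06 = a6
byte 6: 8d ^ d0 = 5d
byte 7: d9 ^ 75 = ac
byte 8: 29 ^ 5d = 74
byte 9: 88 ^ 13 = 9b
byte 10: 6d ^ 01 = 6c
byte 11: df ^ 2d = f2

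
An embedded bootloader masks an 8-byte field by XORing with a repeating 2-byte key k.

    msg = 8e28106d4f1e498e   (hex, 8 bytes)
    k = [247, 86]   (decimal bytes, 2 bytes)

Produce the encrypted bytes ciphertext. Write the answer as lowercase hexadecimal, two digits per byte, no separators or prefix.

The 2-byte key repeats, so the effective keystream is f7 56 f7 56 f7 56 f7 56.
byte 0: 8e xor f7 = 79
byte 1: 28 xor 56 = 7e
byte 2: 10 xor f7 = e7
byte 3: 6d xor 56 = 3b
byte 4: 4f xor f7 = b8
byte 5: 1e xor 56 = 48
byte 6: 49 xor f7 = be
byte 7: 8e xor 56 = d8

797ee73bb848bed8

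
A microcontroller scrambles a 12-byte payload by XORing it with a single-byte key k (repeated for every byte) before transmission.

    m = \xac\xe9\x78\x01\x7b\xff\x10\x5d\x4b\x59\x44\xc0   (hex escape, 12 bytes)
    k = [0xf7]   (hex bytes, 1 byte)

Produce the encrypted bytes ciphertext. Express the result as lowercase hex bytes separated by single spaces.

5b 1e 8f f6 8c 08 e7 aa bc ae b3 37

The 1-byte key repeats, so the effective keystream is f7 f7 f7 f7 f7 f7 f7 f7 f7 f7 f7 f7.
byte 0: 172 ^ 247 =  91
byte 1: 233 ^ 247 =  30
byte 2: 120 ^ 247 = 143
byte 3:   1 ^ 247 = 246
byte 4: 123 ^ 247 = 140
byte 5: 255 ^ 247 =   8
byte 6:  16 ^ 247 = 231
byte 7:  93 ^ 247 = 170
byte 8:  75 ^ 247 = 188
byte 9:  89 ^ 247 = 174
byte 10:  68 ^ 247 = 179
byte 11: 192 ^ 247 =  55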